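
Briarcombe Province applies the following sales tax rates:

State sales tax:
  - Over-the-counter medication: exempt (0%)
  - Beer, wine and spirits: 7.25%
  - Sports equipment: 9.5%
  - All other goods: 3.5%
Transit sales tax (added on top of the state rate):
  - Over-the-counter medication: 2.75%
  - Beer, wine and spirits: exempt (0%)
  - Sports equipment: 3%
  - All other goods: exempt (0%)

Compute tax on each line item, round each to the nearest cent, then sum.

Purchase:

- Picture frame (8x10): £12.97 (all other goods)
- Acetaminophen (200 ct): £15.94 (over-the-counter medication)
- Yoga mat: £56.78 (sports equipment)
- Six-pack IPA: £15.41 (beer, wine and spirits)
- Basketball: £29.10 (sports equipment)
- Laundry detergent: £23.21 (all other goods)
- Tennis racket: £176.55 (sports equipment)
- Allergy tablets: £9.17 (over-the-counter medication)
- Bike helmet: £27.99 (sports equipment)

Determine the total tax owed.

£39.38

Picture frame (8x10) £12.97: all other goods → 3.5% + 0% transit = 3.5% → £0.45
Acetaminophen (200 ct) £15.94: over-the-counter medication → 0% + 2.75% transit = 2.75% → £0.44
Yoga mat £56.78: sports equipment → 9.5% + 3% transit = 12.5% → £7.10
Six-pack IPA £15.41: beer, wine and spirits → 7.25% + 0% transit = 7.25% → £1.12
Basketball £29.10: sports equipment → 9.5% + 3% transit = 12.5% → £3.64
Laundry detergent £23.21: all other goods → 3.5% + 0% transit = 3.5% → £0.81
Tennis racket £176.55: sports equipment → 9.5% + 3% transit = 12.5% → £22.07
Allergy tablets £9.17: over-the-counter medication → 0% + 2.75% transit = 2.75% → £0.25
Bike helmet £27.99: sports equipment → 9.5% + 3% transit = 12.5% → £3.50
Total tax = £0.45 + £0.44 + £7.10 + £1.12 + £3.64 + £0.81 + £22.07 + £0.25 + £3.50 = £39.38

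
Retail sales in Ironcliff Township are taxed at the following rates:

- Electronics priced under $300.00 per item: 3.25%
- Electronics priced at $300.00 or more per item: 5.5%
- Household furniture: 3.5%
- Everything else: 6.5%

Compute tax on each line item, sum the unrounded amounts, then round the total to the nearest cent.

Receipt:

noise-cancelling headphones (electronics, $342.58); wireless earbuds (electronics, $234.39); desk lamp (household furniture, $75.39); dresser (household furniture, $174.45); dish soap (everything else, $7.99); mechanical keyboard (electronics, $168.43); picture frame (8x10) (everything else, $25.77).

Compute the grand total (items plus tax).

$1071.87

Noise-cancelling headphones $342.58: electronics, $300.00 or more → 5.5% → $18.8419
Wireless earbuds $234.39: electronics, under $300.00 → 3.25% → $7.617675
Desk lamp $75.39: household furniture → 3.5% → $2.63865
Dresser $174.45: household furniture → 3.5% → $6.10575
Dish soap $7.99: everything else → 6.5% → $0.51935
Mechanical keyboard $168.43: electronics, under $300.00 → 3.25% → $5.473975
Picture frame (8x10) $25.77: everything else → 6.5% → $1.67505
Subtotal = $1029.00; unrounded tax = $42.87235 → $42.87; total due = $1071.87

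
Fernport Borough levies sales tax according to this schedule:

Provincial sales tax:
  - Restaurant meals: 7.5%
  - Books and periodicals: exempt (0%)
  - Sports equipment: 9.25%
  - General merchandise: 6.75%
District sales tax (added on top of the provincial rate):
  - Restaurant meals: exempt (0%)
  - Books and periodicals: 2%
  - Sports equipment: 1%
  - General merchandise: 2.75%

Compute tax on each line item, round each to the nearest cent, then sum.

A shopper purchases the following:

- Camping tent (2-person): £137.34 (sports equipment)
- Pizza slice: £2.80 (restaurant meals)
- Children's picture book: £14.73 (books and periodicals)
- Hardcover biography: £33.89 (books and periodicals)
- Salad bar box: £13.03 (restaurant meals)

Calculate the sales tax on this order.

Camping tent (2-person) £137.34: sports equipment → 9.25% + 1% district = 10.25% → £14.08
Pizza slice £2.80: restaurant meals → 7.5% + 0% district = 7.5% → £0.21
Children's picture book £14.73: books and periodicals → 0% + 2% district = 2% → £0.29
Hardcover biography £33.89: books and periodicals → 0% + 2% district = 2% → £0.68
Salad bar box £13.03: restaurant meals → 7.5% + 0% district = 7.5% → £0.98
Total tax = £14.08 + £0.21 + £0.29 + £0.68 + £0.98 = £16.24

£16.24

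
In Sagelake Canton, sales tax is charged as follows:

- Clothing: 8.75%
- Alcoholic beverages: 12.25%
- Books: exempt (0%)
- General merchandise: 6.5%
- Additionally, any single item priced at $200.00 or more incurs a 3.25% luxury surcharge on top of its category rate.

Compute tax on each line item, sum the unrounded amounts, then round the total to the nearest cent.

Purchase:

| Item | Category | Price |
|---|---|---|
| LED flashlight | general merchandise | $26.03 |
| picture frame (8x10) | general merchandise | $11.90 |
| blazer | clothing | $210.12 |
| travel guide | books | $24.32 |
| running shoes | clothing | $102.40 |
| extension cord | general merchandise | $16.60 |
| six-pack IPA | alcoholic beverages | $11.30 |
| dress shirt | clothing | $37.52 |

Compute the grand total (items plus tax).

LED flashlight $26.03: general merchandise → 6.5% → $1.69195
Picture frame (8x10) $11.90: general merchandise → 6.5% → $0.7735
Blazer $210.12: clothing → 8.75% + 3.25% surcharge = 12% → $25.2144
Travel guide $24.32: books → 0% → $0.00
Running shoes $102.40: clothing → 8.75% → $8.96
Extension cord $16.60: general merchandise → 6.5% → $1.079
Six-pack IPA $11.30: alcoholic beverages → 12.25% → $1.38425
Dress shirt $37.52: clothing → 8.75% → $3.283
Subtotal = $440.19; unrounded tax = $42.3861 → $42.39; total due = $482.58

$482.58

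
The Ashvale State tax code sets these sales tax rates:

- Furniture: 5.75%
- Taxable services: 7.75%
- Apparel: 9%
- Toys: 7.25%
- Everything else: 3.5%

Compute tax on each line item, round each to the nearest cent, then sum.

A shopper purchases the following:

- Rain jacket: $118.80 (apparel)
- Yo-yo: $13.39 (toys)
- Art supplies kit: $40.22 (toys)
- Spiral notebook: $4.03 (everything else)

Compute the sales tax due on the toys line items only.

$3.89

Yo-yo $13.39: toys → 7.25% → $0.97
Art supplies kit $40.22: toys → 7.25% → $2.92
Tax on toys = $0.97 + $2.92 = $3.89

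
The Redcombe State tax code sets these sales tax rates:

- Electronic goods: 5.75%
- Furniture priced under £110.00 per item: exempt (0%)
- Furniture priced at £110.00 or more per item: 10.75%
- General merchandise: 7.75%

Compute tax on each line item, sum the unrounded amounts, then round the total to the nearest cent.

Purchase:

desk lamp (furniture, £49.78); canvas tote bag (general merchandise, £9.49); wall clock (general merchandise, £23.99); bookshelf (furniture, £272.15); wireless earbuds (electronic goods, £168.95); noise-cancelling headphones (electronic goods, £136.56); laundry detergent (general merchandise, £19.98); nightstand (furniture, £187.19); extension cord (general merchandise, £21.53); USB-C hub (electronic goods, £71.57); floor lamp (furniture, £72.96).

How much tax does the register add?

£76.87

Desk lamp £49.78: furniture, under £110.00 → 0% → £0.00
Canvas tote bag £9.49: general merchandise → 7.75% → £0.735475
Wall clock £23.99: general merchandise → 7.75% → £1.859225
Bookshelf £272.15: furniture, £110.00 or more → 10.75% → £29.256125
Wireless earbuds £168.95: electronic goods → 5.75% → £9.714625
Noise-cancelling headphones £136.56: electronic goods → 5.75% → £7.8522
Laundry detergent £19.98: general merchandise → 7.75% → £1.54845
Nightstand £187.19: furniture, £110.00 or more → 10.75% → £20.122925
Extension cord £21.53: general merchandise → 7.75% → £1.668575
USB-C hub £71.57: electronic goods → 5.75% → £4.115275
Floor lamp £72.96: furniture, under £110.00 → 0% → £0.00
Unrounded tax sum = £76.872875 → £76.87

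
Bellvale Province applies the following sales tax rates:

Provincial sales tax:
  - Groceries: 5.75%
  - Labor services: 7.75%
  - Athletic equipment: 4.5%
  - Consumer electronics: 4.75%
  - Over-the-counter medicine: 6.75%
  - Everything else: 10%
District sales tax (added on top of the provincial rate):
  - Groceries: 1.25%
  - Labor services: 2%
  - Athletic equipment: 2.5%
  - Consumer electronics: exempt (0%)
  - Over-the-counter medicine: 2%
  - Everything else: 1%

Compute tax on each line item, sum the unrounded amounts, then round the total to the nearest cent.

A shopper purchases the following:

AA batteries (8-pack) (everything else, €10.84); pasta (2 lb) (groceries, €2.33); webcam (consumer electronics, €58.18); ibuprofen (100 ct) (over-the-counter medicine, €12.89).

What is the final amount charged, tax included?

€89.49

AA batteries (8-pack) €10.84: everything else → 10% + 1% district = 11% → €1.1924
Pasta (2 lb) €2.33: groceries → 5.75% + 1.25% district = 7% → €0.1631
Webcam €58.18: consumer electronics → 4.75% + 0% district = 4.75% → €2.76355
Ibuprofen (100 ct) €12.89: over-the-counter medicine → 6.75% + 2% district = 8.75% → €1.127875
Subtotal = €84.24; unrounded tax = €5.246925 → €5.25; total due = €89.49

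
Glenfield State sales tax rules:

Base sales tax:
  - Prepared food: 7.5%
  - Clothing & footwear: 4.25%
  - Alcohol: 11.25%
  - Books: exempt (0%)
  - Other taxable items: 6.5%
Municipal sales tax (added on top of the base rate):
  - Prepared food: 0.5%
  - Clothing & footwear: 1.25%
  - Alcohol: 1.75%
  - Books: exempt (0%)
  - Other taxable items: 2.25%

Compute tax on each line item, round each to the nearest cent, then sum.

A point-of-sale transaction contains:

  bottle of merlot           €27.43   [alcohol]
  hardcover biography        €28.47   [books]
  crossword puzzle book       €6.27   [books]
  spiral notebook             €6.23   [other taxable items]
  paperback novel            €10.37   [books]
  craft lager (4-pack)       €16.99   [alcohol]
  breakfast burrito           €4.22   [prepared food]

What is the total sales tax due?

€6.67

Bottle of merlot €27.43: alcohol → 11.25% + 1.75% municipal = 13% → €3.57
Hardcover biography €28.47: books → 0% + 0% municipal = 0% → €0.00
Crossword puzzle book €6.27: books → 0% + 0% municipal = 0% → €0.00
Spiral notebook €6.23: other taxable items → 6.5% + 2.25% municipal = 8.75% → €0.55
Paperback novel €10.37: books → 0% + 0% municipal = 0% → €0.00
Craft lager (4-pack) €16.99: alcohol → 11.25% + 1.75% municipal = 13% → €2.21
Breakfast burrito €4.22: prepared food → 7.5% + 0.5% municipal = 8% → €0.34
Total tax = €3.57 + €0.55 + €2.21 + €0.34 = €6.67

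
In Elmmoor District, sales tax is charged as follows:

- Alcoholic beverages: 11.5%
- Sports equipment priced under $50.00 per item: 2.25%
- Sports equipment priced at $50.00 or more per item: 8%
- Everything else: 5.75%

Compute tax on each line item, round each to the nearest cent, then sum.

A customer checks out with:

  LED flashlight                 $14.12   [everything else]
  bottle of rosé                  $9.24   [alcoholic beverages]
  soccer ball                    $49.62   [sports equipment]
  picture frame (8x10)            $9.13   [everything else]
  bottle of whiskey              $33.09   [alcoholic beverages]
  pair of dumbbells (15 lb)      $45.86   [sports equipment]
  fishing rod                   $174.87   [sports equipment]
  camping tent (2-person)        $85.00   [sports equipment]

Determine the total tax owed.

$29.14

LED flashlight $14.12: everything else → 5.75% → $0.81
Bottle of rosé $9.24: alcoholic beverages → 11.5% → $1.06
Soccer ball $49.62: sports equipment, under $50.00 → 2.25% → $1.12
Picture frame (8x10) $9.13: everything else → 5.75% → $0.52
Bottle of whiskey $33.09: alcoholic beverages → 11.5% → $3.81
Pair of dumbbells (15 lb) $45.86: sports equipment, under $50.00 → 2.25% → $1.03
Fishing rod $174.87: sports equipment, $50.00 or more → 8% → $13.99
Camping tent (2-person) $85.00: sports equipment, $50.00 or more → 8% → $6.80
Total tax = $0.81 + $1.06 + $1.12 + $0.52 + $3.81 + $1.03 + $13.99 + $6.80 = $29.14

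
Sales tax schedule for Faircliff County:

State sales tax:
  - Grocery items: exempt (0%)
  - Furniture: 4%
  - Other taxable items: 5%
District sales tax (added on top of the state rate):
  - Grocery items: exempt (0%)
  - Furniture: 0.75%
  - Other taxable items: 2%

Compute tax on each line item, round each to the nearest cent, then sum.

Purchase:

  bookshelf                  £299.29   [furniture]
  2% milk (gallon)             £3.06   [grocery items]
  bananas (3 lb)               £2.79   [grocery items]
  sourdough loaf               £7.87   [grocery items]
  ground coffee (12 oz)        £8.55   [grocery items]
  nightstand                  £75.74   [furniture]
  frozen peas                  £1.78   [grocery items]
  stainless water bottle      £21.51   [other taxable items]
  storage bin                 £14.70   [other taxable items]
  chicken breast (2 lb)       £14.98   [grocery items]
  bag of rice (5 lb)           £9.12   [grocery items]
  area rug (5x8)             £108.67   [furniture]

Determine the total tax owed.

£25.52

Bookshelf £299.29: furniture → 4% + 0.75% district = 4.75% → £14.22
2% milk (gallon) £3.06: grocery items → 0% + 0% district = 0% → £0.00
Bananas (3 lb) £2.79: grocery items → 0% + 0% district = 0% → £0.00
Sourdough loaf £7.87: grocery items → 0% + 0% district = 0% → £0.00
Ground coffee (12 oz) £8.55: grocery items → 0% + 0% district = 0% → £0.00
Nightstand £75.74: furniture → 4% + 0.75% district = 4.75% → £3.60
Frozen peas £1.78: grocery items → 0% + 0% district = 0% → £0.00
Stainless water bottle £21.51: other taxable items → 5% + 2% district = 7% → £1.51
Storage bin £14.70: other taxable items → 5% + 2% district = 7% → £1.03
Chicken breast (2 lb) £14.98: grocery items → 0% + 0% district = 0% → £0.00
Bag of rice (5 lb) £9.12: grocery items → 0% + 0% district = 0% → £0.00
Area rug (5x8) £108.67: furniture → 4% + 0.75% district = 4.75% → £5.16
Total tax = £14.22 + £3.60 + £1.51 + £1.03 + £5.16 = £25.52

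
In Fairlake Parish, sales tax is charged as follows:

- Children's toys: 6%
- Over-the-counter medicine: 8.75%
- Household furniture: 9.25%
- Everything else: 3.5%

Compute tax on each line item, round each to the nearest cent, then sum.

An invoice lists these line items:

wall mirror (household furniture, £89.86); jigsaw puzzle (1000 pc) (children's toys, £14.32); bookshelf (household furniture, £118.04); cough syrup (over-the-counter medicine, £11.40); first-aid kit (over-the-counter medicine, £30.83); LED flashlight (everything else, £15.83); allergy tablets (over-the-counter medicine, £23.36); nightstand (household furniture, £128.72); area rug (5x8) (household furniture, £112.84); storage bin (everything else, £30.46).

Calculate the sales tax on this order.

£49.80

Wall mirror £89.86: household furniture → 9.25% → £8.31
Jigsaw puzzle (1000 pc) £14.32: children's toys → 6% → £0.86
Bookshelf £118.04: household furniture → 9.25% → £10.92
Cough syrup £11.40: over-the-counter medicine → 8.75% → £1.00
First-aid kit £30.83: over-the-counter medicine → 8.75% → £2.70
LED flashlight £15.83: everything else → 3.5% → £0.55
Allergy tablets £23.36: over-the-counter medicine → 8.75% → £2.04
Nightstand £128.72: household furniture → 9.25% → £11.91
Area rug (5x8) £112.84: household furniture → 9.25% → £10.44
Storage bin £30.46: everything else → 3.5% → £1.07
Total tax = £8.31 + £0.86 + £10.92 + £1.00 + £2.70 + £0.55 + £2.04 + £11.91 + £10.44 + £1.07 = £49.80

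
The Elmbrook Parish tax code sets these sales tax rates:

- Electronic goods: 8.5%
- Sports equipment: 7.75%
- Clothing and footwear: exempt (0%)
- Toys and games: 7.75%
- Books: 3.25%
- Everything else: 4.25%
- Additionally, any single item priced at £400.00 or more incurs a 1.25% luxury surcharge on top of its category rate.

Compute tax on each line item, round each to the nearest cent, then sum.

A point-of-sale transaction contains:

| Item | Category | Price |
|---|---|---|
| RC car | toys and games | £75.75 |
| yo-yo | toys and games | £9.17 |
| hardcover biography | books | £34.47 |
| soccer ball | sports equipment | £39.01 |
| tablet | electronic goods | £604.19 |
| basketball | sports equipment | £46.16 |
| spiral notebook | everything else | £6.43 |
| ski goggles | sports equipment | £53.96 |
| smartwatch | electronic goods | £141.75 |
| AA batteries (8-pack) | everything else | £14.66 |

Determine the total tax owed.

£90.33

RC car £75.75: toys and games → 7.75% → £5.87
Yo-yo £9.17: toys and games → 7.75% → £0.71
Hardcover biography £34.47: books → 3.25% → £1.12
Soccer ball £39.01: sports equipment → 7.75% → £3.02
Tablet £604.19: electronic goods → 8.5% + 1.25% surcharge = 9.75% → £58.91
Basketball £46.16: sports equipment → 7.75% → £3.58
Spiral notebook £6.43: everything else → 4.25% → £0.27
Ski goggles £53.96: sports equipment → 7.75% → £4.18
Smartwatch £141.75: electronic goods → 8.5% → £12.05
AA batteries (8-pack) £14.66: everything else → 4.25% → £0.62
Total tax = £5.87 + £0.71 + £1.12 + £3.02 + £58.91 + £3.58 + £0.27 + £4.18 + £12.05 + £0.62 = £90.33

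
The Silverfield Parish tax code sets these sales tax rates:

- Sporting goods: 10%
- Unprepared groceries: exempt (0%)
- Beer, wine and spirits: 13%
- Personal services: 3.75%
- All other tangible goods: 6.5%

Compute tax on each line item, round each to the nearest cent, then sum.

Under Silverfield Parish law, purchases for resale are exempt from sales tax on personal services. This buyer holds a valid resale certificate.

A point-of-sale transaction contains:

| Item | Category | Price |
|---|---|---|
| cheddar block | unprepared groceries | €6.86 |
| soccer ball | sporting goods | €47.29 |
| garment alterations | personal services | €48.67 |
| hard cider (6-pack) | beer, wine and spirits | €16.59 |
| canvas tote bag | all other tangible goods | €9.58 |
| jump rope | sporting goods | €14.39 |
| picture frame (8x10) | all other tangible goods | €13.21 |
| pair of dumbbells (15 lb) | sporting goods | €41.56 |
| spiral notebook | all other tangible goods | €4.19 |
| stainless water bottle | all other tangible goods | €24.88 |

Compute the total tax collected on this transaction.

Cheddar block €6.86: unprepared groceries → 0% → €0.00
Soccer ball €47.29: sporting goods → 10% → €4.73
Garment alterations €48.67: personal services, buyer-exempt → 0% → €0.00
Hard cider (6-pack) €16.59: beer, wine and spirits → 13% → €2.16
Canvas tote bag €9.58: all other tangible goods → 6.5% → €0.62
Jump rope €14.39: sporting goods → 10% → €1.44
Picture frame (8x10) €13.21: all other tangible goods → 6.5% → €0.86
Pair of dumbbells (15 lb) €41.56: sporting goods → 10% → €4.16
Spiral notebook €4.19: all other tangible goods → 6.5% → €0.27
Stainless water bottle €24.88: all other tangible goods → 6.5% → €1.62
Total tax = €4.73 + €2.16 + €0.62 + €1.44 + €0.86 + €4.16 + €0.27 + €1.62 = €15.86

€15.86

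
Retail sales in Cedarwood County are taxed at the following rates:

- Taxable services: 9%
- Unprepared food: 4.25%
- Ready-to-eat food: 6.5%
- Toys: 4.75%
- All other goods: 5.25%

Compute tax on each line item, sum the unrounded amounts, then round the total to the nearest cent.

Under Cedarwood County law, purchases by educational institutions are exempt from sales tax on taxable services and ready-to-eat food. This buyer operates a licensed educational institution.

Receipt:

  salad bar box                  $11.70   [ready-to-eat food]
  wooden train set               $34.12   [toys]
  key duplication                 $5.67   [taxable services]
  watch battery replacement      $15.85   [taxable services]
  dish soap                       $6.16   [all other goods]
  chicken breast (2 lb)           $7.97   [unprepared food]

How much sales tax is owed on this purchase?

$2.28

Salad bar box $11.70: ready-to-eat food, buyer-exempt → 0% → $0.00
Wooden train set $34.12: toys → 4.75% → $1.6207
Key duplication $5.67: taxable services, buyer-exempt → 0% → $0.00
Watch battery replacement $15.85: taxable services, buyer-exempt → 0% → $0.00
Dish soap $6.16: all other goods → 5.25% → $0.3234
Chicken breast (2 lb) $7.97: unprepared food → 4.25% → $0.338725
Unrounded tax sum = $2.282825 → $2.28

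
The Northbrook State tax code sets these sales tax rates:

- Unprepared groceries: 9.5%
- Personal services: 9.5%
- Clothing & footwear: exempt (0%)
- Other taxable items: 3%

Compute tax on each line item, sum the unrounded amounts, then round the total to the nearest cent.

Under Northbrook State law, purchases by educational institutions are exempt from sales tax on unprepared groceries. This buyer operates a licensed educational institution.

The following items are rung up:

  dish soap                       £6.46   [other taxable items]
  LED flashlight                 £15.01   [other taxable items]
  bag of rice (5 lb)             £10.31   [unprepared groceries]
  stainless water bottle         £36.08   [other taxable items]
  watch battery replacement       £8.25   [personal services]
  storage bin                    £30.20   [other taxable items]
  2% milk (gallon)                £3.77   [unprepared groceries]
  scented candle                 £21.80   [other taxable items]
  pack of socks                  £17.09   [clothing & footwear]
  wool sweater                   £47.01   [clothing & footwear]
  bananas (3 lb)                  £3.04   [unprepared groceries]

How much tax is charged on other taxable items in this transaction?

Dish soap £6.46: other taxable items → 3% → £0.1938
LED flashlight £15.01: other taxable items → 3% → £0.4503
Stainless water bottle £36.08: other taxable items → 3% → £1.0824
Storage bin £30.20: other taxable items → 3% → £0.906
Scented candle £21.80: other taxable items → 3% → £0.654
Tax on other taxable items: unrounded sum = £3.2865 → £3.29

£3.29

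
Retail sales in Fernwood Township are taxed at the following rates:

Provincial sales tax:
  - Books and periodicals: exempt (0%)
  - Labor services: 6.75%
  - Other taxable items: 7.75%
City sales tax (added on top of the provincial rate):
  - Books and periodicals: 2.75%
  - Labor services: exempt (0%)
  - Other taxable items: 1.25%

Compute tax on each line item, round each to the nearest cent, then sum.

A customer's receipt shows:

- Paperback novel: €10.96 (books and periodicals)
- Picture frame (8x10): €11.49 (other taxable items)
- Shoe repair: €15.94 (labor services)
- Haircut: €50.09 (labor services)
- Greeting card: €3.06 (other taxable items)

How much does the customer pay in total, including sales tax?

Paperback novel €10.96: books and periodicals → 0% + 2.75% city = 2.75% → €0.30
Picture frame (8x10) €11.49: other taxable items → 7.75% + 1.25% city = 9% → €1.03
Shoe repair €15.94: labor services → 6.75% + 0% city = 6.75% → €1.08
Haircut €50.09: labor services → 6.75% + 0% city = 6.75% → €3.38
Greeting card €3.06: other taxable items → 7.75% + 1.25% city = 9% → €0.28
Subtotal = €91.54; tax = €6.07; total due = €97.61

€97.61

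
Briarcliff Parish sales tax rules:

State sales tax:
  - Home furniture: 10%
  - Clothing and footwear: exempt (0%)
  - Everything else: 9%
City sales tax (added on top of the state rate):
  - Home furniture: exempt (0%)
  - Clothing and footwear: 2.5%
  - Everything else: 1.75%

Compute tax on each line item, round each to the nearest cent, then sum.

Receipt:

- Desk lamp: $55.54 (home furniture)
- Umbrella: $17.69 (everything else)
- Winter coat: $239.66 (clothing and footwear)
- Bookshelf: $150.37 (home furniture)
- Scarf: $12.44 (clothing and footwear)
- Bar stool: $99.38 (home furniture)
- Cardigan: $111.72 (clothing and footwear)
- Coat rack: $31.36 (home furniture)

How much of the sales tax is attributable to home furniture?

Desk lamp $55.54: home furniture → 10% + 0% city = 10% → $5.55
Bookshelf $150.37: home furniture → 10% + 0% city = 10% → $15.04
Bar stool $99.38: home furniture → 10% + 0% city = 10% → $9.94
Coat rack $31.36: home furniture → 10% + 0% city = 10% → $3.14
Tax on home furniture = $5.55 + $15.04 + $9.94 + $3.14 = $33.67

$33.67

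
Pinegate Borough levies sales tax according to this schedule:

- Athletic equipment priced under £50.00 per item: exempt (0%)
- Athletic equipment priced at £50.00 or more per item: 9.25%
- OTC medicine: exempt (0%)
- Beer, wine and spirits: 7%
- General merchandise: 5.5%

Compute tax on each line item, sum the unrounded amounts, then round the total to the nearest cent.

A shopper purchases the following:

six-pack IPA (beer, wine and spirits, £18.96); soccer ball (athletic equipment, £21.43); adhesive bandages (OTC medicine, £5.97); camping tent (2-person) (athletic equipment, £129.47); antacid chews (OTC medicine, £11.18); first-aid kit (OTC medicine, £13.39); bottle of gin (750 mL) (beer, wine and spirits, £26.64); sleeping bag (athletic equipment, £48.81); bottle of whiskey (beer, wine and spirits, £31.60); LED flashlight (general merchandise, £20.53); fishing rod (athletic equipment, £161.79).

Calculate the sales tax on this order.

Six-pack IPA £18.96: beer, wine and spirits → 7% → £1.3272
Soccer ball £21.43: athletic equipment, under £50.00 → 0% → £0.00
Adhesive bandages £5.97: OTC medicine → 0% → £0.00
Camping tent (2-person) £129.47: athletic equipment, £50.00 or more → 9.25% → £11.975975
Antacid chews £11.18: OTC medicine → 0% → £0.00
First-aid kit £13.39: OTC medicine → 0% → £0.00
Bottle of gin (750 mL) £26.64: beer, wine and spirits → 7% → £1.8648
Sleeping bag £48.81: athletic equipment, under £50.00 → 0% → £0.00
Bottle of whiskey £31.60: beer, wine and spirits → 7% → £2.212
LED flashlight £20.53: general merchandise → 5.5% → £1.12915
Fishing rod £161.79: athletic equipment, £50.00 or more → 9.25% → £14.965575
Unrounded tax sum = £33.4747 → £33.47

£33.47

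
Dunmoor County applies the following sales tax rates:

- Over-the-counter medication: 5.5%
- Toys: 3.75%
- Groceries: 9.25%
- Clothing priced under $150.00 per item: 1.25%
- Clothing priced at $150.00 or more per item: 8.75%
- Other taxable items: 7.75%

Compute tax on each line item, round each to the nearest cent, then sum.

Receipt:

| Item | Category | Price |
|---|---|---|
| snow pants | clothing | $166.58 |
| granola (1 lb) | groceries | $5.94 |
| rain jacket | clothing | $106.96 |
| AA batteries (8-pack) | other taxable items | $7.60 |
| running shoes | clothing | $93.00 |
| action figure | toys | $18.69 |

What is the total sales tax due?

$18.92

Snow pants $166.58: clothing, $150.00 or more → 8.75% → $14.58
Granola (1 lb) $5.94: groceries → 9.25% → $0.55
Rain jacket $106.96: clothing, under $150.00 → 1.25% → $1.34
AA batteries (8-pack) $7.60: other taxable items → 7.75% → $0.59
Running shoes $93.00: clothing, under $150.00 → 1.25% → $1.16
Action figure $18.69: toys → 3.75% → $0.70
Total tax = $14.58 + $0.55 + $1.34 + $0.59 + $1.16 + $0.70 = $18.92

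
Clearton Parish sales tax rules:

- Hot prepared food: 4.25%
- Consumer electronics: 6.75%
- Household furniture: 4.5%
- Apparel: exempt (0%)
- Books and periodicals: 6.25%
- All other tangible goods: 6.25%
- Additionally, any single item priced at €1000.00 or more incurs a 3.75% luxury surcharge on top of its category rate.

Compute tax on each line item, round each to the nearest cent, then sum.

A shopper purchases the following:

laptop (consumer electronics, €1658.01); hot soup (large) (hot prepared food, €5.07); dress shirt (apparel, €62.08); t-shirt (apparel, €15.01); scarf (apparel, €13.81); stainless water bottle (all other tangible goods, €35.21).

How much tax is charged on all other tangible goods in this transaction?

Stainless water bottle €35.21: all other tangible goods → 6.25% → €2.20
Tax on all other tangible goods = €2.20

€2.20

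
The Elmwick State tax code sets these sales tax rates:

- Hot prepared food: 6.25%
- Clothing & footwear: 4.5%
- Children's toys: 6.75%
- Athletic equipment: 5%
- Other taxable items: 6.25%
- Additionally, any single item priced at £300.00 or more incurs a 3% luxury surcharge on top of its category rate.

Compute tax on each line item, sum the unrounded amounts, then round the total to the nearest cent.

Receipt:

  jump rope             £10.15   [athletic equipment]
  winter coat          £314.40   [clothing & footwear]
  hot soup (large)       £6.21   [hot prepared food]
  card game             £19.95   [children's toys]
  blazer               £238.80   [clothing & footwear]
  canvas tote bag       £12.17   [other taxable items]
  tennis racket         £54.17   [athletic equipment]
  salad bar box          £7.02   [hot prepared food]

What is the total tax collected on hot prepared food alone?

£0.83

Hot soup (large) £6.21: hot prepared food → 6.25% → £0.388125
Salad bar box £7.02: hot prepared food → 6.25% → £0.43875
Tax on hot prepared food: unrounded sum = £0.826875 → £0.83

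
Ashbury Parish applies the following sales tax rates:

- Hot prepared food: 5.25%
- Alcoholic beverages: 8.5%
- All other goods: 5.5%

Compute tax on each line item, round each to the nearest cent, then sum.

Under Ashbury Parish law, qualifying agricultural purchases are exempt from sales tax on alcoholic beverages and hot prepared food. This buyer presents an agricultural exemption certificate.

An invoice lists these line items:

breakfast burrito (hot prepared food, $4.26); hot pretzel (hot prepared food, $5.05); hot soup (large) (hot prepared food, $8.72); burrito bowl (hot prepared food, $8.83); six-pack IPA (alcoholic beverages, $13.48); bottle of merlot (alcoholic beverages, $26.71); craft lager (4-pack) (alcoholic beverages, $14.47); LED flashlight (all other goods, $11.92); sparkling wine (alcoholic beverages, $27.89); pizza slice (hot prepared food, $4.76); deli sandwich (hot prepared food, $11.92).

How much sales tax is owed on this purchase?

$0.66

Breakfast burrito $4.26: hot prepared food, buyer-exempt → 0% → $0.00
Hot pretzel $5.05: hot prepared food, buyer-exempt → 0% → $0.00
Hot soup (large) $8.72: hot prepared food, buyer-exempt → 0% → $0.00
Burrito bowl $8.83: hot prepared food, buyer-exempt → 0% → $0.00
Six-pack IPA $13.48: alcoholic beverages, buyer-exempt → 0% → $0.00
Bottle of merlot $26.71: alcoholic beverages, buyer-exempt → 0% → $0.00
Craft lager (4-pack) $14.47: alcoholic beverages, buyer-exempt → 0% → $0.00
LED flashlight $11.92: all other goods → 5.5% → $0.66
Sparkling wine $27.89: alcoholic beverages, buyer-exempt → 0% → $0.00
Pizza slice $4.76: hot prepared food, buyer-exempt → 0% → $0.00
Deli sandwich $11.92: hot prepared food, buyer-exempt → 0% → $0.00
Total tax = $0.66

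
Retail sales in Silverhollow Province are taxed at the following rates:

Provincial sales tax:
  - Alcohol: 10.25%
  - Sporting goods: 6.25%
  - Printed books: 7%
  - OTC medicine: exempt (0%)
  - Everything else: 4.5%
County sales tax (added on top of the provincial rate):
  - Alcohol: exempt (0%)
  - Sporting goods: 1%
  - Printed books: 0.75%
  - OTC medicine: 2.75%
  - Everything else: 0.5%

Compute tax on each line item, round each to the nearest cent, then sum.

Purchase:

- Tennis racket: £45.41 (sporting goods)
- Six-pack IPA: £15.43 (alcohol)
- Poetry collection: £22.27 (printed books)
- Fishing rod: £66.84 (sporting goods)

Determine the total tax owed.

£11.45

Tennis racket £45.41: sporting goods → 6.25% + 1% county = 7.25% → £3.29
Six-pack IPA £15.43: alcohol → 10.25% + 0% county = 10.25% → £1.58
Poetry collection £22.27: printed books → 7% + 0.75% county = 7.75% → £1.73
Fishing rod £66.84: sporting goods → 6.25% + 1% county = 7.25% → £4.85
Total tax = £3.29 + £1.58 + £1.73 + £4.85 = £11.45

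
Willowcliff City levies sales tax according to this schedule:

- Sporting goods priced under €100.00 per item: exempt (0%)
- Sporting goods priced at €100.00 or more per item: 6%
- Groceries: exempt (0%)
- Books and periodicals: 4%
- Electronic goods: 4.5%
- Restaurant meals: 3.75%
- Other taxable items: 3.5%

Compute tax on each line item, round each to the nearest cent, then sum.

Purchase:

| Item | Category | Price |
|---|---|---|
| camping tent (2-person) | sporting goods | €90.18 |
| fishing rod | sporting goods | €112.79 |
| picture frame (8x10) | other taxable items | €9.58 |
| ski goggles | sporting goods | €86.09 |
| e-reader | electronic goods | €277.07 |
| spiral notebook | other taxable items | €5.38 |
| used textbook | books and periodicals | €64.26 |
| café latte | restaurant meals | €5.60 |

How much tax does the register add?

€22.55

Camping tent (2-person) €90.18: sporting goods, under €100.00 → 0% → €0.00
Fishing rod €112.79: sporting goods, €100.00 or more → 6% → €6.77
Picture frame (8x10) €9.58: other taxable items → 3.5% → €0.34
Ski goggles €86.09: sporting goods, under €100.00 → 0% → €0.00
E-reader €277.07: electronic goods → 4.5% → €12.47
Spiral notebook €5.38: other taxable items → 3.5% → €0.19
Used textbook €64.26: books and periodicals → 4% → €2.57
Café latte €5.60: restaurant meals → 3.75% → €0.21
Total tax = €6.77 + €0.34 + €12.47 + €0.19 + €2.57 + €0.21 = €22.55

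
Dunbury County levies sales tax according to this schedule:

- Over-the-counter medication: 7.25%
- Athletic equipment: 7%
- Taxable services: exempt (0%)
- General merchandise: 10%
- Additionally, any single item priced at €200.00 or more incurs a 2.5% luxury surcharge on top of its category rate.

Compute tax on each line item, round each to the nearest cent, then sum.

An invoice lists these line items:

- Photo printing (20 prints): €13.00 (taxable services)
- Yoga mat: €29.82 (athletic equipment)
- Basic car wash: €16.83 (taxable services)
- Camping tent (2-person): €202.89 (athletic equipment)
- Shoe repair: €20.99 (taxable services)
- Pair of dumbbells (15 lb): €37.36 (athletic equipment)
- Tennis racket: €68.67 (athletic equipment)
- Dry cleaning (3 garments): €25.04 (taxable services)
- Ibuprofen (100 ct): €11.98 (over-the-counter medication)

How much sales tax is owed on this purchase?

Photo printing (20 prints) €13.00: taxable services → 0% → €0.00
Yoga mat €29.82: athletic equipment → 7% → €2.09
Basic car wash €16.83: taxable services → 0% → €0.00
Camping tent (2-person) €202.89: athletic equipment → 7% + 2.5% surcharge = 9.5% → €19.27
Shoe repair €20.99: taxable services → 0% → €0.00
Pair of dumbbells (15 lb) €37.36: athletic equipment → 7% → €2.62
Tennis racket €68.67: athletic equipment → 7% → €4.81
Dry cleaning (3 garments) €25.04: taxable services → 0% → €0.00
Ibuprofen (100 ct) €11.98: over-the-counter medication → 7.25% → €0.87
Total tax = €2.09 + €19.27 + €2.62 + €4.81 + €0.87 = €29.66

€29.66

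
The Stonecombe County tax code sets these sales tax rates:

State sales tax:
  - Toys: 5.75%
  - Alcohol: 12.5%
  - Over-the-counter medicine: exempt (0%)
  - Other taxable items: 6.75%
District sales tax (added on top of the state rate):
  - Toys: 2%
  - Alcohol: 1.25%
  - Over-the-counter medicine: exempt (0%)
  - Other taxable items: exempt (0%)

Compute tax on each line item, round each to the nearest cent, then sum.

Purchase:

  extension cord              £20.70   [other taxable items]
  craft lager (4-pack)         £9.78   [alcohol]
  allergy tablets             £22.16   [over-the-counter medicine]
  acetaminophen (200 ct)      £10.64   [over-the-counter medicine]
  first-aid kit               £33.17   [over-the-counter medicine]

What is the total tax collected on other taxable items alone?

Extension cord £20.70: other taxable items → 6.75% + 0% district = 6.75% → £1.40
Tax on other taxable items = £1.40

£1.40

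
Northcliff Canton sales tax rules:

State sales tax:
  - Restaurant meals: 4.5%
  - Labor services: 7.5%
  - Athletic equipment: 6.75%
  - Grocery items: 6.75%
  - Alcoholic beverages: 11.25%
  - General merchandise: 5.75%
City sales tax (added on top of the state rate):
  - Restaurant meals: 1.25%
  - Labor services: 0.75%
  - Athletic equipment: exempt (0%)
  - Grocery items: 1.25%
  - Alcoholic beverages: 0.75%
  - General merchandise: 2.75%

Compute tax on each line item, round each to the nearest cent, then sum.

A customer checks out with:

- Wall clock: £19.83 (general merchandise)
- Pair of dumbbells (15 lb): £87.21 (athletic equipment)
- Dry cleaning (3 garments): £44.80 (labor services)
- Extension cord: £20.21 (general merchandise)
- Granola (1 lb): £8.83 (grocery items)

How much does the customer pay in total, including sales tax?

Wall clock £19.83: general merchandise → 5.75% + 2.75% city = 8.5% → £1.69
Pair of dumbbells (15 lb) £87.21: athletic equipment → 6.75% + 0% city = 6.75% → £5.89
Dry cleaning (3 garments) £44.80: labor services → 7.5% + 0.75% city = 8.25% → £3.70
Extension cord £20.21: general merchandise → 5.75% + 2.75% city = 8.5% → £1.72
Granola (1 lb) £8.83: grocery items → 6.75% + 1.25% city = 8% → £0.71
Subtotal = £180.88; tax = £13.71; total due = £194.59

£194.59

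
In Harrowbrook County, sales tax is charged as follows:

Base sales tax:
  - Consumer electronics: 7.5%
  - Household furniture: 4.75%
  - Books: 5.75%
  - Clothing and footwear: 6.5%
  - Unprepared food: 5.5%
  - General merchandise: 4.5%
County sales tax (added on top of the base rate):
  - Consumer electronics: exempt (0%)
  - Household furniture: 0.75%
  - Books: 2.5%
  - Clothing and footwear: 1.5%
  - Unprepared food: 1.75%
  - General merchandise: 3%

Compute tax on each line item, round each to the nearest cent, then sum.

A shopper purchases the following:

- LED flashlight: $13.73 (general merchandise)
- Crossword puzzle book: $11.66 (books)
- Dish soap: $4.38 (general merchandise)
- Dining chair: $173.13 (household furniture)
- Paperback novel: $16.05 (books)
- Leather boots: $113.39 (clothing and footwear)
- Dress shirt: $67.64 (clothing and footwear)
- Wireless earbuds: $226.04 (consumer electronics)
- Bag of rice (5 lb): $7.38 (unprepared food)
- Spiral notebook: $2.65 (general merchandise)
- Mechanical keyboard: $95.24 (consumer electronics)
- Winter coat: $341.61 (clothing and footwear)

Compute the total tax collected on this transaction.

LED flashlight $13.73: general merchandise → 4.5% + 3% county = 7.5% → $1.03
Crossword puzzle book $11.66: books → 5.75% + 2.5% county = 8.25% → $0.96
Dish soap $4.38: general merchandise → 4.5% + 3% county = 7.5% → $0.33
Dining chair $173.13: household furniture → 4.75% + 0.75% county = 5.5% → $9.52
Paperback novel $16.05: books → 5.75% + 2.5% county = 8.25% → $1.32
Leather boots $113.39: clothing and footwear → 6.5% + 1.5% county = 8% → $9.07
Dress shirt $67.64: clothing and footwear → 6.5% + 1.5% county = 8% → $5.41
Wireless earbuds $226.04: consumer electronics → 7.5% + 0% county = 7.5% → $16.95
Bag of rice (5 lb) $7.38: unprepared food → 5.5% + 1.75% county = 7.25% → $0.54
Spiral notebook $2.65: general merchandise → 4.5% + 3% county = 7.5% → $0.20
Mechanical keyboard $95.24: consumer electronics → 7.5% + 0% county = 7.5% → $7.14
Winter coat $341.61: clothing and footwear → 6.5% + 1.5% county = 8% → $27.33
Total tax = $1.03 + $0.96 + $0.33 + $9.52 + $1.32 + $9.07 + $5.41 + $16.95 + $0.54 + $0.20 + $7.14 + $27.33 = $79.80

$79.80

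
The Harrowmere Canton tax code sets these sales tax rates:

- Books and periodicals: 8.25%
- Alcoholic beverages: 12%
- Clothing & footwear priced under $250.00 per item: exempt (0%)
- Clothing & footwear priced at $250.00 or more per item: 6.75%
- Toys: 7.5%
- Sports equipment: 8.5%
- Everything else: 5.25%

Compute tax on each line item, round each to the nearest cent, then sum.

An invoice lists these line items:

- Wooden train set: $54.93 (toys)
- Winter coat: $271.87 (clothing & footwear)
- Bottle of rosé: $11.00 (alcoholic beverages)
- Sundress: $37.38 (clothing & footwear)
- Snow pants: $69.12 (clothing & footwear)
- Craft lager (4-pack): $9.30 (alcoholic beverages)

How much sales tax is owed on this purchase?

Wooden train set $54.93: toys → 7.5% → $4.12
Winter coat $271.87: clothing & footwear, $250.00 or more → 6.75% → $18.35
Bottle of rosé $11.00: alcoholic beverages → 12% → $1.32
Sundress $37.38: clothing & footwear, under $250.00 → 0% → $0.00
Snow pants $69.12: clothing & footwear, under $250.00 → 0% → $0.00
Craft lager (4-pack) $9.30: alcoholic beverages → 12% → $1.12
Total tax = $4.12 + $18.35 + $1.32 + $1.12 = $24.91

$24.91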